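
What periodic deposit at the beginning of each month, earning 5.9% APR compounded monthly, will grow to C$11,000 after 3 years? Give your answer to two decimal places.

With 12 periods per year: i = 0.00491667, n = 36.
PMT = 11000 / ( [(1+0.00491667)^36 − 1] / 0.00491667 × (1+i) ) = 11000 / 39.470440 = 278.6896

C$278.69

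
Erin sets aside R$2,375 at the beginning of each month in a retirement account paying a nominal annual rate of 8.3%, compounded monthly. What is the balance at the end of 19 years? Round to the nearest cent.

R$1,318,756.14

With 12 periods per year: i = 0.00691667, n = 228.
Accumulation factor s(228|0.00691667) × (1+i) = 555.265743; FV = 2375 × 555.265743 = 1,318,756.1406
(Beginning-of-period payments → annuity-due factor ×(1+i).)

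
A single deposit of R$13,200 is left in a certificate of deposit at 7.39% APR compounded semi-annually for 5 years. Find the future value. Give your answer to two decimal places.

With 2 periods per year: i = 0.03695, n = 10.
13,200 × (1+0.03695)^10 = 13,200 × 1.437402 = 18,973.7027

R$18,973.70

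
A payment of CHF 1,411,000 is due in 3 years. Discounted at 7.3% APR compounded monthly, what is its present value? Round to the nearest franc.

CHF 1,134,239

Periodic rate i = 0.073/12 = 0.00608333; n = 3 × 12 = 36 periods.
PV = FV·(1+i)^(−n) = 1,411,000 × 0.803855 = 1,134,239.1896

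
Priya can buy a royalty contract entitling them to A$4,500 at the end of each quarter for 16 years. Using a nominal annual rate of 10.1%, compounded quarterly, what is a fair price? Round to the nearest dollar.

A$142,090

Periodic rate i = 0.101/4 = 0.02525; n = 16 × 4 = 64 periods.
Annuity factor a(64|0.02525) = 31.575490; PV = 4500 × 31.575490 = 142,089.7035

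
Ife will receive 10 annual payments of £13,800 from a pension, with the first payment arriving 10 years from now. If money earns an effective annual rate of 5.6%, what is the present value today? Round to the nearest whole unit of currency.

£63,395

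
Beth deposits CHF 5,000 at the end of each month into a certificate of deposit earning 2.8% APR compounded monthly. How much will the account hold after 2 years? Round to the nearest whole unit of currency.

CHF 123,276

Periodic rate i = 0.028/12 = 0.00233333; n = 2 × 12 = 24 periods.
Accumulation factor s(24|0.00233333) = 24.655156; FV = 5000 × 24.655156 = 123,275.7791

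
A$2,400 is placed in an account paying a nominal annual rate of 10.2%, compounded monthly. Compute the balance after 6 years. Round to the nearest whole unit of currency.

A$4,414

i = 0.102/12 = 0.0085 per month; n = 6·12 = 72.
2,400 × (1+0.0085)^72 = 2,400 × 1.839353 = 4,414.4462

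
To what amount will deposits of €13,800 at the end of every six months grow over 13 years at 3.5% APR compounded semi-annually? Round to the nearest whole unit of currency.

€449,472

i = 0.035/2 = 0.0175 per half-year; n = 13·2 = 26.
Accumulation factor s(26|0.0175) = 32.570440; FV = 13800 × 32.570440 = 449,472.0677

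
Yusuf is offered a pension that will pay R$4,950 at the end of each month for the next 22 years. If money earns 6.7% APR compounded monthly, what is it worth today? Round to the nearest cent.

R$682,702.46

Periodic rate i = 0.067/12 = 0.00558333; n = 22 × 12 = 264 periods.
PV = PMT · [1 − (1+i)^(−n)] / i = 4950 · 137.919689 = 682,702.4619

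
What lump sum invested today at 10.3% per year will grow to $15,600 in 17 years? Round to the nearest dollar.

PV = 15,600 / (1 + 0.103)^17 = 15,600 / 5.293997 = 2,946.7337

$2,947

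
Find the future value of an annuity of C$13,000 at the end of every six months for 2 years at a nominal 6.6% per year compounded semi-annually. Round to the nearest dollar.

With 2 periods per year: i = 0.033, n = 4.
FV = PMT · [(1+i)^n − 1] / i = 13000 · 4.202392 = 54,631.0952

C$54,631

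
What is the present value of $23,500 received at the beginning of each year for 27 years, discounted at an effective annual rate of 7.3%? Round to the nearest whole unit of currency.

$293,877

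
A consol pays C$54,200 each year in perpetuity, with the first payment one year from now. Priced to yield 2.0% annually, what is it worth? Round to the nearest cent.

C$2,710,000.00

PV = PMT / i = 54200 / 0.02 = 2,710,000.0000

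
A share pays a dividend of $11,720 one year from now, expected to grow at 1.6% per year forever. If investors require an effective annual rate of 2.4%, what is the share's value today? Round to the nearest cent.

$1,465,000.00

PV = PMT / (i − g) = 11720 / (0.024 − 0.016) = 11720 / 0.008000 = 1,465,000.0000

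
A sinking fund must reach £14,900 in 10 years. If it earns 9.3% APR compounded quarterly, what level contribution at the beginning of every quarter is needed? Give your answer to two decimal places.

£224.55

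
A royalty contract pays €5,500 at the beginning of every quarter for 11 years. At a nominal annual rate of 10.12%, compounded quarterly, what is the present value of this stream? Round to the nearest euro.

Periodic rate i = 0.1012/4 = 0.0253; n = 11 × 4 = 44 periods.
PV = PMT · [1 − (1+i)^(−n)] / i × (1+i) = 5500 · 27.027105 = 148,649.0755
Payments are at the start of each period, so multiply by (1+i).

€148,649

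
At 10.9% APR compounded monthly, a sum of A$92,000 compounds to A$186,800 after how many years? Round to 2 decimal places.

6.53 years

Periodic rate i = 0.109/12 = 0.00908333.
(1+i)^n = 186800/92000 = 2.03043, so n = ln 2.03043 / ln 1.00908 = 78.3261 months
= 78.3261/12 years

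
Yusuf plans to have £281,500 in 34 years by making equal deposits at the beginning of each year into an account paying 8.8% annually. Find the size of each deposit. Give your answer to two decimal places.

£1,372.03

PMT = 281500 / ( [(1+0.088)^34 − 1] / 0.088 × (1+i) ) = 281500 / 205.171125 = 1,372.0254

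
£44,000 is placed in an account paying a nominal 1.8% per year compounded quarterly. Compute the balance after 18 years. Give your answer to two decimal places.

£60,792.28

With 4 periods per year: i = 0.0045, n = 72.
44,000 × (1+0.0045)^72 = 44,000 × 1.381643 = 60,792.2804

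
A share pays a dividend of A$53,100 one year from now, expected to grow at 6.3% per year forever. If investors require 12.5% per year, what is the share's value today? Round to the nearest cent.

A$856,451.61

PV = PMT / (i − g) = 53100 / (0.125 − 0.063) = 53100 / 0.062000 = 856,451.6129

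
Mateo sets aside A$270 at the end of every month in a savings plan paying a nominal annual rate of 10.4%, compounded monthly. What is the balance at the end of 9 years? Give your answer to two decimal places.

Periodic rate i = 0.104/12 = 0.00866667; n = 9 × 12 = 108 periods.
FV = 270 × [(1+0.00866667)^108 − 1] / 0.00866667 = 270 × 177.634637 = 47,961.3519

A$47,961.35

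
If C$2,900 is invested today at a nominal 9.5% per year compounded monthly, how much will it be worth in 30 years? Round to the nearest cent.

Periodic rate i = 0.095/12 = 0.00791667; n = 30 × 12 = 360 periods.
2,900 × (1+0.00791667)^360 = 2,900 × 17.094862 = 49,575.0992

C$49,575.10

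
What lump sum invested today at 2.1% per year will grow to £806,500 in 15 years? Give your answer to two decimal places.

£590,497.74

PV = 806,500 / (1 + 0.021)^15 = 806,500 / 1.365797 = 590,497.7409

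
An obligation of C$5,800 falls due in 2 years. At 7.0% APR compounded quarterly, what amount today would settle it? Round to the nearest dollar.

C$5,048

With 4 periods per year: i = 0.0175, n = 8.
PV = FV·(1+i)^(−n) = 5,800 × 0.870412 = 5,048.3871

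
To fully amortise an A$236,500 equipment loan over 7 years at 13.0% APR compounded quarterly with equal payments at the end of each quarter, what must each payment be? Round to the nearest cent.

A$12,992.16

With 4 periods per year: i = 0.0325, n = 28.
PMT = 236500 / ( [1 − (1+0.0325)^(−28)] / 0.0325 ) = 236500 / 18.203292 = 12,992.1557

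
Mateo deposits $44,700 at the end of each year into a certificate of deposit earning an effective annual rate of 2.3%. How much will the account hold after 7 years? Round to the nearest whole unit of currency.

$335,337

FV = 44700 × [(1+0.023)^7 − 1] / 0.023 = 44700 × 7.501947 = 335,337.0205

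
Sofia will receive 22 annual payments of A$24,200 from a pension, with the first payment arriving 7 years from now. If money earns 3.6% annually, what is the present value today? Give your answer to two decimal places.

A$293,981.57

PV at t=6 (ordinary 22-year annuity): 24200 × a(22|0.036) = 24200 × 15.019769 = 363,478.4215
PV₀ = 363,478.4215 / (1+0.036)^6 = 363,478.4215 / 1.236399 = 293,981.5672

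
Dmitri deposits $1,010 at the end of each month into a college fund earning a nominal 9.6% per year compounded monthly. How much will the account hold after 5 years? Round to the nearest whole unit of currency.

i = 0.096/12 = 0.008 per month; n = 5·12 = 60.
FV = 1010 × [(1+0.008)^60 − 1] / 0.008 = 1010 × 76.623867 = 77,390.1055

$77,390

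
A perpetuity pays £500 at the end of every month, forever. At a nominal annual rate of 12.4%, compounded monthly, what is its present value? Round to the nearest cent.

£48,387.10

Periodic rate i = 0.124/12 = 0.0103333.
PV = PMT / i = 500 / 0.0103333 = 48,387.0968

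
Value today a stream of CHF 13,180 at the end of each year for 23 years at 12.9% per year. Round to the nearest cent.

CHF 95,899.13

Annuity factor a(23|0.129) = 7.276110; PV = 13180 × 7.276110 = 95,899.1349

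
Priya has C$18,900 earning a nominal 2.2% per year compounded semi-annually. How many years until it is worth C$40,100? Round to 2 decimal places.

Periodic rate i = 0.022/2 = 0.011.
(1+i)^n = 40100/18900 = 2.12169, so n = ln 2.12169 / ln 1.011 = 68.7585 half-years
= 68.7585/2 years

34.38 years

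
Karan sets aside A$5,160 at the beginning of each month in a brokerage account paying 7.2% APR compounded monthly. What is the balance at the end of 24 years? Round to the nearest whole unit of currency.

A$3,980,075

i = 0.072/12 = 0.006 per month; n = 24·12 = 288.
FV = 5160 × [(1+0.006)^288 − 1] / 0.006 × (1+i) = 5160 × 771.332437 = 3,980,075.3745
(Beginning-of-period payments → annuity-due factor ×(1+i).)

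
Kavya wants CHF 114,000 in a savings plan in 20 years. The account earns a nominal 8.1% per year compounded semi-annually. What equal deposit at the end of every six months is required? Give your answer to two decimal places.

i = 0.081/2 = 0.0405 per half-year; n = 20·2 = 40.
FV-annuity factor = 96.153551; PMT = 114000 / 96.153551 = 1,185.6036

CHF 1,185.60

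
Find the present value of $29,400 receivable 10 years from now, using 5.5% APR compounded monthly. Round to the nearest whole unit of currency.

$16,984

i = 0.055/12 = 0.00458333 per month; n = 10·12 = 120.
Discount factor = (1+0.00458333)^(−120) = 0.577675; PV = 29,400 × 0.577675 = 16,983.6523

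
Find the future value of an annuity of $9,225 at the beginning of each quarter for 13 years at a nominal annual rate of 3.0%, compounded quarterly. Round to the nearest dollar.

$588,425

With 4 periods per year: i = 0.0075, n = 52.
FV = 9225 × [(1+0.0075)^52 − 1] / 0.0075 × (1+i) = 9225 × 63.785901 = 588,424.9401
(annuity-due: payments at period start, so ×(1+i).)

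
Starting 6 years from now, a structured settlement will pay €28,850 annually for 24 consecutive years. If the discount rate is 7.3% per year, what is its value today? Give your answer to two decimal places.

€226,639.93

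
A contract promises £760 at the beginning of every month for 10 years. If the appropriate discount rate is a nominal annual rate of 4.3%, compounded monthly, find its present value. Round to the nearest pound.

£74,284

Periodic rate i = 0.043/12 = 0.00358333; n = 10 × 12 = 120 periods.
PV = PMT · [1 − (1+i)^(−n)] / i × (1+i) = 760 · 97.741757 = 74,283.7350
(annuity-due: payments at period start, so ×(1+i).)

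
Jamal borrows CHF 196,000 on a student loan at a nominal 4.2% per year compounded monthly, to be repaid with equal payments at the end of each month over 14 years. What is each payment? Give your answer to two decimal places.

With 12 periods per year: i = 0.0035, n = 168.
Annuity-PV factor = 126.854984; PMT = 196000 / 126.854984 = 1,545.0713

CHF 1,545.07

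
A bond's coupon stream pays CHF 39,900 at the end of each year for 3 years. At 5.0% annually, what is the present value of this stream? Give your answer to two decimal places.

PV = PMT · [1 − (1+i)^(−n)] / i = 39900 · 2.723248 = 108,657.5964

CHF 108,657.60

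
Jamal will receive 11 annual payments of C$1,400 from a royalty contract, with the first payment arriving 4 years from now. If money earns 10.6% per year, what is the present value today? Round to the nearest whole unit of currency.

C$6,539

Value one period before first payment (t=3): 1400 × [1 − (1+0.106)^(−11)] / 0.106 = 1400 × 6.319467 = 8,847.2532
PV₀ = 8,847.2532 / (1+0.106)^3 = 8,847.2532 / 1.352899 = 6,539.4779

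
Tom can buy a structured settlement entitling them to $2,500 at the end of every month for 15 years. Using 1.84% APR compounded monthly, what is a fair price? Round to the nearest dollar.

Periodic rate i = 0.0184/12 = 0.00153333; n = 15 × 12 = 180 periods.
PV = PMT · [1 − (1+i)^(−n)] / i = 2500 · 157.191294 = 392,978.2360

$392,978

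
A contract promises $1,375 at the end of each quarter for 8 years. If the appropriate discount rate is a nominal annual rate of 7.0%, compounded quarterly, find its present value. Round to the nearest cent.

i = 0.07/4 = 0.0175 per quarter; n = 8·4 = 32.
Annuity factor a(32|0.0175) = 24.343859; PV = 1375 × 24.343859 = 33,472.8061

$33,472.81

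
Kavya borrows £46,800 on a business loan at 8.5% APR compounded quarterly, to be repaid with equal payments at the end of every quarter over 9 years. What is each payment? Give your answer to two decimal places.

£1,873.16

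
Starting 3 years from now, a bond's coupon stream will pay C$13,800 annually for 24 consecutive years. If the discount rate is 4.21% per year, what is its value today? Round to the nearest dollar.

Value one period before first payment (t=2): 13800 × [1 − (1+0.0421)^(−24)] / 0.0421 = 13800 × 14.924358 = 205,956.1362
Discount back 2 years: 205,956.1362 × (1+0.0421)^(−2) = 205,956.1362 × 0.920834 = 189,651.3524

C$189,651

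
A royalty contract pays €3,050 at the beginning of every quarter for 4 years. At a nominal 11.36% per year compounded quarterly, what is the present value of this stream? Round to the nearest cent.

With 4 periods per year: i = 0.0284, n = 16.
PV = 3050 × [1 − (1+0.0284)^(−16)] / 0.0284 × (1+i) = 3050 × 13.077272 = 39,885.6810
(annuity-due: payments at period start, so ×(1+i).)

€39,885.68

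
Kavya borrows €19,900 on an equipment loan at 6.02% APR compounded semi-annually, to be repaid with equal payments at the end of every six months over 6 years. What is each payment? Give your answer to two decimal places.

i = 0.0602/2 = 0.0301 per half-year; n = 6·2 = 12.
PMT = 19900 / ( [1 − (1+0.0301)^(−12)] / 0.0301 ) = 19900 / 9.948065 = 2,000.3891

€2,000.39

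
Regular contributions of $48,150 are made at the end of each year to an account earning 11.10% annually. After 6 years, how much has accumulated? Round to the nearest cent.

$381,967.31

Accumulation factor s(6|0.111) = 7.932862; FV = 48150 × 7.932862 = 381,967.3129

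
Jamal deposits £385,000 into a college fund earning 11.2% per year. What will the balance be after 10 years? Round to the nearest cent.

£1,113,034.44

385,000 × (1+0.112)^10 = 385,000 × 2.890999 = 1,113,034.4382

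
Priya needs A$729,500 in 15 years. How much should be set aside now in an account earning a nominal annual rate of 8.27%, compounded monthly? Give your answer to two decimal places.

Periodic rate i = 0.0827/12 = 0.00689167; n = 15 × 12 = 180 periods.
PV = 729,500 / (1 + 0.00689167)^180 = 729,500 / 3.442662 = 211,899.9832

A$211,899.98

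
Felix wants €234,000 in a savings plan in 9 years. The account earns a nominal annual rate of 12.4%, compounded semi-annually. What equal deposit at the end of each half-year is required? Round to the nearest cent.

With 2 periods per year: i = 0.062, n = 18.
PMT = 234000 / ( [(1+0.062)^18 − 1] / 0.062 ) = 234000 / 31.497571 = 7,429.1442

€7,429.14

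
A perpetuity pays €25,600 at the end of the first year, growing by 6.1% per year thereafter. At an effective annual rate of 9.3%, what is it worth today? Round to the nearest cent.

€800,000.00

PV = PMT / (i − g) = 25600 / (0.093 − 0.061) = 25600 / 0.032000 = 800,000.0000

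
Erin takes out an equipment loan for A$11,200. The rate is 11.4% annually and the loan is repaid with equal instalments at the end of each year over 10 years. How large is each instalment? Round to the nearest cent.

A$1,933.79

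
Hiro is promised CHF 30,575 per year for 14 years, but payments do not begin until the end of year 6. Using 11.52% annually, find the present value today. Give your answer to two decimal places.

PV at t=5 (ordinary 14-year annuity): 30575 × a(14|0.1152) = 30575 × 6.794264 = 207,734.6152
PV₀ = 207,734.6152 / (1+0.1152)^5 = 207,734.6152 / 1.724900 = 120,432.8783

CHF 120,432.88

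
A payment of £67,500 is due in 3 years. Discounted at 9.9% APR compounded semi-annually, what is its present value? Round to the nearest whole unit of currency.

£50,514

Periodic rate i = 0.099/2 = 0.0495; n = 3 × 2 = 6 periods.
PV = FV·(1+i)^(−n) = 67,500 × 0.748351 = 50,513.6924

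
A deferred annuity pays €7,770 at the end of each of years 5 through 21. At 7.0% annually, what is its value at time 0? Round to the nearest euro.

Value one period before first payment (t=4): 7770 × [1 − (1+0.07)^(−17)] / 0.07 = 7770 × 9.763223 = 75,860.2427
Discount back 4 years: 75,860.2427 × (1+0.07)^(−4) = 75,860.2427 × 0.762895 = 57,873.4159

€57,873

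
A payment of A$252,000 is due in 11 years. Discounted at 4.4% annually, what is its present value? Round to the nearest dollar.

PV = FV·(1+i)^(−n) = 252,000 × 0.622722 = 156,926.0544

A$156,926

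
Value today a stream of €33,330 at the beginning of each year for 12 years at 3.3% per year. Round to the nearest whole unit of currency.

€336,658

Annuity factor a(12|0.033) × (1+i) = 10.100752; PV = 33330 × 10.100752 = 336,658.0762
Payments are at the start of each period, so multiply by (1+i).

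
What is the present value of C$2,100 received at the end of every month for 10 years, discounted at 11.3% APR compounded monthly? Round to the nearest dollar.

C$150,588

i = 0.113/12 = 0.00941667 per month; n = 10·12 = 120.
PV = 2100 × [1 − (1+0.00941667)^(−120)] / 0.00941667 = 2100 × 71.708417 = 150,587.6763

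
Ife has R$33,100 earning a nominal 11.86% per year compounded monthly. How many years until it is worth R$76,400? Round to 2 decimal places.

7.09 years

Periodic rate i = 0.1186/12 = 0.00988333.
n = ln(76400/33100) / ln(1+0.00988333) = ln(2.30816) / 0.009835 = 85.0499 months
= 85.0499/12 years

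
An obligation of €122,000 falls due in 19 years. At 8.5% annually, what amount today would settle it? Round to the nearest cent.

Discount factor = (1+0.085)^(−19) = 0.212244; PV = 122,000 × 0.212244 = 25,893.7413

€25,893.74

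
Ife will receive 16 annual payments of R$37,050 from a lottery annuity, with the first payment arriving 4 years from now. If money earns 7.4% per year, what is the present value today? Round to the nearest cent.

R$275,185.02

Value one period before first payment (t=3): 37050 × [1 − (1+0.074)^(−16)] / 0.074 = 37050 × 9.201305 = 340,908.3408
PV₀ = 340,908.3408 / (1+0.074)^3 = 340,908.3408 / 1.238833 = 275,185.0162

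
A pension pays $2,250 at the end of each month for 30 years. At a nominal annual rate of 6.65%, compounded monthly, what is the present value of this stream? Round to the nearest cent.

With 12 periods per year: i = 0.00554167, n = 360.
PV = 2250 × [1 − (1+0.00554167)^(−360)] / 0.00554167 = 2250 × 155.771763 = 350,486.4671

$350,486.47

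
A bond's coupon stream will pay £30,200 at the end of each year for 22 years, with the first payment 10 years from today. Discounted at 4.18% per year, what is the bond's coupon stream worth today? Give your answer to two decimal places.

£296,762.30

Value one period before first payment (t=9): 30200 × [1 − (1+0.0418)^(−22)] / 0.0418 = 30200 × 14.205645 = 429,010.4827
PV₀ = 429,010.4827 / (1+0.0418)^9 = 429,010.4827 / 1.445637 = 296,762.2986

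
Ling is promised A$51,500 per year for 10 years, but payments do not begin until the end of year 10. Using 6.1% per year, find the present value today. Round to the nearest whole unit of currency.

A$221,410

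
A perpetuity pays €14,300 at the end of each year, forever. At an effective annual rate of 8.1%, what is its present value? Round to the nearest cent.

PV = C/r = 14300/0.081 = 176,543.2099

€176,543.21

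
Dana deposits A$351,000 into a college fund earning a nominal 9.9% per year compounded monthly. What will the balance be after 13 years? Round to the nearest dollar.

A$1,264,594

Periodic rate i = 0.099/12 = 0.00825; n = 13 × 12 = 156 periods.
FV = PV·(1+i)^n = 351,000 × 3.602832 = 1,264,593.9580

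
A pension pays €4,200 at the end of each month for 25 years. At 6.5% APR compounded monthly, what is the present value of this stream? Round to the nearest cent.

€622,031.32

With 12 periods per year: i = 0.00541667, n = 300.
PV = 4200 × [1 − (1+0.00541667)^(−300)] / 0.00541667 = 4200 × 148.102695 = 622,031.3173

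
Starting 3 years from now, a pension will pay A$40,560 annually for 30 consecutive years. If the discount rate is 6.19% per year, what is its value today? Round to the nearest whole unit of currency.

A$485,205

PV at t=2 (ordinary 30-year annuity): 40560 × a(30|0.0619) = 40560 × 13.489454 = 547,132.2371
PV₀ = 547,132.2371 / (1+0.0619)^2 = 547,132.2371 / 1.127632 = 485,204.7710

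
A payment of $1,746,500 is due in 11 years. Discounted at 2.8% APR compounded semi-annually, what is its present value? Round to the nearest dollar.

$1,286,274

With 2 periods per year: i = 0.014, n = 22.
PV = FV·(1+i)^(−n) = 1,746,500 × 0.736487 = 1,286,274.2633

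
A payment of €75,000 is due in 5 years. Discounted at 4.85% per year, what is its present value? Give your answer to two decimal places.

PV = FV·(1+i)^(−n) = 75,000 × 0.789147 = 59,186.0136

€59,186.01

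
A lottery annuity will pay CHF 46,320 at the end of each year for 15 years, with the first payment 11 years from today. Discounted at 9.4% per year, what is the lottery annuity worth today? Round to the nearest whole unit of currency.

PV at t=10 (ordinary 15-year annuity): 46320 × a(15|0.094) = 46320 × 7.873825 = 364,715.5788
Discount back 10 years: 364,715.5788 × (1+0.094)^(−10) = 364,715.5788 × 0.407218 = 148,518.6847

CHF 148,519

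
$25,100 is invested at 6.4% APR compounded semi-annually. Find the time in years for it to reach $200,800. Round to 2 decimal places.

Periodic rate i = 0.064/2 = 0.032.
n = ln(200800/25100) / ln(1+0.032) = ln(8.00000) / 0.031499 = 66.0168 half-years
= 66.0168/2 years

33.01 years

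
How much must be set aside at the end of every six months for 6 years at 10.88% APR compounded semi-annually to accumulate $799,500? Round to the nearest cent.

Periodic rate i = 0.1088/2 = 0.0544; n = 6 × 2 = 12 periods.
FV-annuity factor = 16.328546; PMT = 799500 / 16.328546 = 48,963.3294

$48,963.33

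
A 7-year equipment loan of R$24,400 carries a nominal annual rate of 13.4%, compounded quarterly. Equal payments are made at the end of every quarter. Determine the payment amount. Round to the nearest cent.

With 4 periods per year: i = 0.0335, n = 28.
Annuity-PV factor = 17.985911; PMT = 24400 / 17.985911 = 1,356.6174

R$1,356.62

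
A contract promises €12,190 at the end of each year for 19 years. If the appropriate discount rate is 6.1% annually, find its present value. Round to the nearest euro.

Annuity factor a(19|0.061) = 11.071406; PV = 12190 × 11.071406 = 134,960.4373

€134,960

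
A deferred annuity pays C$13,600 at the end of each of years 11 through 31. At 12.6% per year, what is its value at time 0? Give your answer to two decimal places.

PV at t=10 (ordinary 21-year annuity): 13600 × a(21|0.126) = 13600 × 7.279874 = 99,006.2878
Discount back 10 years: 99,006.2878 × (1+0.126)^(−10) = 99,006.2878 × 0.305222 = 30,218.9154

C$30,218.92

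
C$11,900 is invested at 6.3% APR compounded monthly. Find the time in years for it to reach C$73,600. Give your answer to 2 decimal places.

Periodic rate i = 0.063/12 = 0.00525.
(1+i)^n = 73600/11900 = 6.18487, so n = ln 6.18487 / ln 1.00525 = 347.9782 months
= 347.9782/12 years

29.00 years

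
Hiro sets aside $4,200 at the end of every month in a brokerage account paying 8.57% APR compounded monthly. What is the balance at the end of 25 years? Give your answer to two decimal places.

$4,384,905.91

With 12 periods per year: i = 0.00714167, n = 300.
Accumulation factor s(300|0.00714167) = 1044.025218; FV = 4200 × 1044.025218 = 4,384,905.9136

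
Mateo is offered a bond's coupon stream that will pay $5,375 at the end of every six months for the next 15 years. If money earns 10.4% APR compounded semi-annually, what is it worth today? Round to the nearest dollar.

Periodic rate i = 0.104/2 = 0.052; n = 15 × 2 = 30 periods.
PV = PMT · [1 − (1+i)^(−n)] / i = 5375 · 15.028107 = 80,776.0764

$80,776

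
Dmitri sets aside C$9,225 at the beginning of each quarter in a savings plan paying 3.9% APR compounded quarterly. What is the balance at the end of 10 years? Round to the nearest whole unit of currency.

C$453,034

With 4 periods per year: i = 0.00975, n = 40.
FV = 9225 × [(1+0.00975)^40 − 1] / 0.00975 × (1+i) = 9225 × 49.109418 = 453,034.3795
(Beginning-of-period payments → annuity-due factor ×(1+i).)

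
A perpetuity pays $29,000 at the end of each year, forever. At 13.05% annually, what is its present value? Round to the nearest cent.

$222,222.22

PV = PMT / i = 29000 / 0.1305 = 222,222.2222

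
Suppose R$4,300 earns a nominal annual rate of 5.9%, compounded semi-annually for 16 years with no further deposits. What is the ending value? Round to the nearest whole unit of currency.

Periodic rate i = 0.059/2 = 0.0295; n = 16 × 2 = 32 periods.
4,300 × (1+0.0295)^32 = 4,300 × 2.535381 = 10,902.1383

R$10,902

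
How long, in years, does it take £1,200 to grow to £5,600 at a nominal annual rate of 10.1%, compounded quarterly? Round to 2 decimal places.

15.44 years

Periodic rate i = 0.101/4 = 0.02525.
n = ln(5600/1200) / ln(1+0.02525) = ln(4.66667) / 0.024936 = 61.7747 quarters
= 61.7747/4 years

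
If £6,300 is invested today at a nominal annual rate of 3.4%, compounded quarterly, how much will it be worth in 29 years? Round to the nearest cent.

i = 0.034/4 = 0.0085 per quarter; n = 29·4 = 116.
FV = PV·(1+i)^n = 6,300 × 2.669345 = 16,816.8730

£16,816.87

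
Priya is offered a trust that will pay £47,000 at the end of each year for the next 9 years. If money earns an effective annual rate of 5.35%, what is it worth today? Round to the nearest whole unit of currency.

£328,922

PV = PMT · [1 − (1+i)^(−n)] / i = 47000 · 6.998335 = 328,921.7666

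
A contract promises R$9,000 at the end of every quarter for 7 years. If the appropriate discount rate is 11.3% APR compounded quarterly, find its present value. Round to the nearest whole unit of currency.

i = 0.113/4 = 0.02825 per quarter; n = 7·4 = 28.
PV = PMT · [1 − (1+i)^(−n)] / i = 9000 · 19.172007 = 172,548.0643

R$172,548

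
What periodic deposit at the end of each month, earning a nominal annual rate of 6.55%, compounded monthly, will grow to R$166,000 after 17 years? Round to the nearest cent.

R$445.08

i = 0.0655/12 = 0.00545833 per month; n = 17·12 = 204.
PMT = 166000 / ( [(1+0.00545833)^204 − 1] / 0.00545833 ) = 166000 / 372.969382 = 445.0767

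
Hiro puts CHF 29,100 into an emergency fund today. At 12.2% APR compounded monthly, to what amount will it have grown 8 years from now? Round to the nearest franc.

With 12 periods per year: i = 0.0101667, n = 96.
29,100 × (1+0.0101667)^96 = 29,100 × 2.640774 = 76,846.5221

CHF 76,847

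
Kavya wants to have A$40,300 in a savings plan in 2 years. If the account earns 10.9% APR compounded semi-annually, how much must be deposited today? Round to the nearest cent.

A$32,592.58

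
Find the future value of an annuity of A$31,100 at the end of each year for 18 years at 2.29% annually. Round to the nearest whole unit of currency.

FV = PMT · [(1+i)^n − 1] / i = 31100 · 21.970844 = 683,293.2473

A$683,293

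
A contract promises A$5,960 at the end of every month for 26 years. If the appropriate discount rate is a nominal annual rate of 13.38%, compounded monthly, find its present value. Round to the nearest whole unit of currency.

Periodic rate i = 0.1338/12 = 0.01115; n = 26 × 12 = 312 periods.
PV = PMT · [1 − (1+i)^(−n)] / i = 5960 · 86.866013 = 517,721.4398

A$517,721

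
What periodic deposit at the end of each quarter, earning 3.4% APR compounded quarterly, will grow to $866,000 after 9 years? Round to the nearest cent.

$20,663.77

With 4 periods per year: i = 0.0085, n = 36.
PMT = 866000 / ( [(1+0.0085)^36 − 1] / 0.0085 ) = 866000 / 41.909098 = 20,663.7711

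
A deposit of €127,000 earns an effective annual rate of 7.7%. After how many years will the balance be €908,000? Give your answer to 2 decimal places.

(1+i)^n = 908000/127000 = 7.14961, so n = ln 7.14961 / ln 1.077 = 26.5176 years

26.52 years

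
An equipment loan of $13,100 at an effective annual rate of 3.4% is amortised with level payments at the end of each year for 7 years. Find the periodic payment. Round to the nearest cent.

$2,134.44

PMT = 13100 / ( [1 − (1+0.034)^(−7)] / 0.034 ) = 13100 / 6.137428 = 2,134.4446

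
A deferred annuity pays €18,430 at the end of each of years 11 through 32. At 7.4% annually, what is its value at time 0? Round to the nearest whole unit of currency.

€96,609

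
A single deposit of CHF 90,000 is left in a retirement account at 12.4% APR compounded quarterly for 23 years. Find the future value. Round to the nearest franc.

Periodic rate i = 0.124/4 = 0.031; n = 23 × 4 = 92 periods.
90,000 × (1+0.031)^92 = 90,000 × 16.588121 = 1,492,930.9294

CHF 1,492,931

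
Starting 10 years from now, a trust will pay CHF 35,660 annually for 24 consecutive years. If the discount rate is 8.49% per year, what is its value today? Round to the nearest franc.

CHF 173,191

Value one period before first payment (t=9): 35660 × [1 − (1+0.0849)^(−24)] / 0.0849 = 35660 × 10.112316 = 360,605.2016
PV₀ = 360,605.2016 / (1+0.0849)^9 = 360,605.2016 / 2.082128 = 173,190.7146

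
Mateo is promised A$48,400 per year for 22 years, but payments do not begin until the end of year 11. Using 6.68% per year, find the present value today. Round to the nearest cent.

A$288,025.41

Value one period before first payment (t=10): 48400 × [1 − (1+0.0668)^(−22)] / 0.0668 = 48400 × 11.360973 = 549,871.0746
PV₀ = 549,871.0746 / (1+0.0668)^10 = 549,871.0746 / 1.909106 = 288,025.4106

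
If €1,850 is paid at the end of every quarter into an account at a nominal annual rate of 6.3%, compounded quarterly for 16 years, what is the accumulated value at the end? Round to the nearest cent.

€201,876.03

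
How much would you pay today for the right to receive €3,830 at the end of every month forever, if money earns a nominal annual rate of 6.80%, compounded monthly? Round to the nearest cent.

Periodic rate i = 0.068/12 = 0.00566667.
PV = C/r = 3830/0.00566667 = 675,882.3529

€675,882.35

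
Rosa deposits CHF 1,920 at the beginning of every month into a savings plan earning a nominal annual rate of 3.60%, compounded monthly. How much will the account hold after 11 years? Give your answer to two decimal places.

With 12 periods per year: i = 0.003, n = 132.
Accumulation factor s(132|0.003) × (1+i) = 162.147900; FV = 1920 × 162.147900 = 311,323.9678
(annuity-due: payments at period start, so ×(1+i).)

CHF 311,323.97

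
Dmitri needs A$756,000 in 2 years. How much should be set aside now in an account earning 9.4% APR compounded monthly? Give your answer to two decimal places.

i = 0.094/12 = 0.00783333 per month; n = 2·12 = 24.
PV = FV·(1+i)^(−n) = 756,000 × 0.829222 = 626,891.7553

A$626,891.76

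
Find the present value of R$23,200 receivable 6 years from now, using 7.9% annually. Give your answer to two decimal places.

R$14,701.42

PV = FV·(1+i)^(−n) = 23,200 × 0.633682 = 14,701.4211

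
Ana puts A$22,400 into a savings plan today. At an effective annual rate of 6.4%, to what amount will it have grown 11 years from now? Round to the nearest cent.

A$44,320.63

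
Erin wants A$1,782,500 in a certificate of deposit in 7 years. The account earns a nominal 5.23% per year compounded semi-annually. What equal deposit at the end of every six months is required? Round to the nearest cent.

A$107,073.55

Periodic rate i = 0.0523/2 = 0.02615; n = 7 × 2 = 14 periods.
PMT = 1.7825e+06 / ( [(1+0.02615)^14 − 1] / 0.02615 ) = 1.7825e+06 / 16.647435 = 107,073.5507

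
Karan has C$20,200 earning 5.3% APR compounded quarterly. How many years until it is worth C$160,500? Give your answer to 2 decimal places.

39.36 years

Periodic rate i = 0.053/4 = 0.01325.
(1+i)^n = 160500/20200 = 7.94554, so n = ln 7.94554 / ln 1.01325 = 157.4575 quarters
= 157.4575/4 years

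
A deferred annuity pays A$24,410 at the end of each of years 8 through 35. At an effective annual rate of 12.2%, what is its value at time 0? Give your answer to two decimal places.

PV at t=7 (ordinary 28-year annuity): 24410 × a(28|0.122) = 24410 × 7.870254 = 192,112.8915
Discount back 7 years: 192,112.8915 × (1+0.122)^(−7) = 192,112.8915 × 0.446735 = 85,823.5570

A$85,823.56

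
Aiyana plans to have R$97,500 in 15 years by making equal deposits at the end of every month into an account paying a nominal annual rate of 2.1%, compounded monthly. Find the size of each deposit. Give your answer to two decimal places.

i = 0.021/12 = 0.00175 per month; n = 15·12 = 180.
FV-annuity factor = 211.361214; PMT = 97500 / 211.361214 = 461.2956

R$461.30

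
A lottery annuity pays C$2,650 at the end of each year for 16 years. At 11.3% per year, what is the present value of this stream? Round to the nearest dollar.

PV = 2650 × [1 − (1+0.113)^(−16)] / 0.113 = 2650 × 7.253682 = 19,222.2581

C$19,222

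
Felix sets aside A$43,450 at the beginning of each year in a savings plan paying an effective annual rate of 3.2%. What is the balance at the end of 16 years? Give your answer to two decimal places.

A$918,238.99

Accumulation factor s(16|0.032) × (1+i) = 21.133233; FV = 43450 × 21.133233 = 918,238.9931
(Beginning-of-period payments → annuity-due factor ×(1+i).)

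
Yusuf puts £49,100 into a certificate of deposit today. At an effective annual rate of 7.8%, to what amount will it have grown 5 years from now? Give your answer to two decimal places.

49,100 × (1+0.078)^5 = 49,100 × 1.455773 = 71,478.4780

£71,478.48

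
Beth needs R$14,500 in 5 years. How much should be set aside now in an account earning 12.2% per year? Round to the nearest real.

R$8,155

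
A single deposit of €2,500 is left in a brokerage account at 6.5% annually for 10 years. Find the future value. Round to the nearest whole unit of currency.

€4,693

2,500 × (1+0.065)^10 = 2,500 × 1.877137 = 4,692.8437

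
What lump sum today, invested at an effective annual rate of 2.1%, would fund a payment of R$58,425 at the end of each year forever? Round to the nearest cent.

R$2,782,142.86

PV = C/r = 58425/0.021 = 2,782,142.8571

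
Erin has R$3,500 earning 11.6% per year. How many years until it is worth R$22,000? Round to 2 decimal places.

n = ln(22000/3500) / ln(1+0.116) = ln(6.28571) / 0.109751 = 16.7496 years

16.75 years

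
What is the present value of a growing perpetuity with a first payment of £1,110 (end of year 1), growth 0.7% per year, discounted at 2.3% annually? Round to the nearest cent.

PV = D₁/(r − g) = 1110/(0.023 − 0.007) = 69,375.0000

£69,375.00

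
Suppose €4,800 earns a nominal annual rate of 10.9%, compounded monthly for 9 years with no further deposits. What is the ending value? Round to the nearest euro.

€12,746

i = 0.109/12 = 0.00908333 per month; n = 9·12 = 108.
FV = PV·(1+i)^n = 4,800 × 2.655337 = 12,745.6156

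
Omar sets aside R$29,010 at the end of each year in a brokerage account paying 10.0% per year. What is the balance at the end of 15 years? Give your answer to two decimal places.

FV = 29010 × [(1+0.1)^15 − 1] / 0.1 = 29010 × 31.772482 = 921,719.6939

R$921,719.69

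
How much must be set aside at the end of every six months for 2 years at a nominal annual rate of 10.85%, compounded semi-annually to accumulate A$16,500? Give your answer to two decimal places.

A$3,804.09

Periodic rate i = 0.1085/2 = 0.05425; n = 2 × 2 = 4 periods.
PMT = 16500 / ( [(1+0.05425)^4 − 1] / 0.05425 ) = 16500 / 4.337432 = 3,804.0943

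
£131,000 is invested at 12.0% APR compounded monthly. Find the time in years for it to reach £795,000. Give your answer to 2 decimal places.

15.10 years

Periodic rate i = 0.12/12 = 0.01.
n = ln(795000/131000) / ln(1+0.01) = ln(6.06870) / 0.009950 = 181.2146 months
= 181.2146/12 years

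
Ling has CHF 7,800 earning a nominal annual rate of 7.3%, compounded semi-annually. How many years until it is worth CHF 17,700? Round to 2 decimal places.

11.43 years

Periodic rate i = 0.073/2 = 0.0365.
(1+i)^n = 17700/7800 = 2.26923, so n = ln 2.26923 / ln 1.0365 = 22.8577 half-years
= 22.8577/2 years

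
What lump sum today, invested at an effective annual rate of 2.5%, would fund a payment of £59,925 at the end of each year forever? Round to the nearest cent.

£2,397,000.00

PV = C/r = 59925/0.025 = 2,397,000.0000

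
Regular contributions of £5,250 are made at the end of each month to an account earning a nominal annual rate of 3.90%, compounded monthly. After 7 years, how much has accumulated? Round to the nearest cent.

£506,130.30

With 12 periods per year: i = 0.00325, n = 84.
FV = 5250 × [(1+0.00325)^84 − 1] / 0.00325 = 5250 × 96.405771 = 506,130.2955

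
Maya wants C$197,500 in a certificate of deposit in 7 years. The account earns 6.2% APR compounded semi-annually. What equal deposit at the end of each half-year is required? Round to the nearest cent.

C$11,480.85

With 2 periods per year: i = 0.031, n = 14.
PMT = 197500 / ( [(1+0.031)^14 − 1] / 0.031 ) = 197500 / 17.202563 = 11,480.8475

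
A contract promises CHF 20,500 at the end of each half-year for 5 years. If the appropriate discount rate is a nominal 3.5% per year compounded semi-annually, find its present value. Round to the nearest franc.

CHF 186,575

i = 0.035/2 = 0.0175 per half-year; n = 5·2 = 10.
Annuity factor a(10|0.0175) = 9.101223; PV = 20500 × 9.101223 = 186,575.0697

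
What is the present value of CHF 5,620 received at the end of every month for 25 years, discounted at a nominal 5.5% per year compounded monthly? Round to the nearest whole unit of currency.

With 12 periods per year: i = 0.00458333, n = 300.
PV = PMT · [1 − (1+i)^(−n)] / i = 5620 · 162.843245 = 915,179.0373

CHF 915,179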